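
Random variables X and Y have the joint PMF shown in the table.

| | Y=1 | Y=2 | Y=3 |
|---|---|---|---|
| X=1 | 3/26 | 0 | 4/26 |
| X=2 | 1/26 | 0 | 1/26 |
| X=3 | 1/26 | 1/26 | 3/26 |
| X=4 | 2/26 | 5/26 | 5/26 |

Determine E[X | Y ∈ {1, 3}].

51/20

P(Y ∈ {1, 3}) = 10/13.
Summing X·P(X=x,Y=y) over the conditioning event gives 51/26.
E[X | Y ∈ {1, 3}] = (51/26) / (10/13) = 51/20.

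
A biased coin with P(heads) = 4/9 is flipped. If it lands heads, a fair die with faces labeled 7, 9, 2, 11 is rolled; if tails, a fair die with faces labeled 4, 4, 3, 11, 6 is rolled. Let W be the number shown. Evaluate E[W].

19/3

E[W | heads] = (7+9+2+11)/4 = 29/4.
E[W | tails] = (4+4+3+11+6)/5 = 28/5.
By the law of total expectation,
E[W] = (4/9)·(29/4) + (5/9)·(28/5) = 19/3.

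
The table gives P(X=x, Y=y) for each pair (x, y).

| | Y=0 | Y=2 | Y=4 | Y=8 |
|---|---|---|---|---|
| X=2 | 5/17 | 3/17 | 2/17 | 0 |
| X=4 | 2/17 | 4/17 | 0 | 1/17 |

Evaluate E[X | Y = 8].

4

P(Y = 8) = 1/17.
Σ X·P over the event = 4·(1/17) = 4/17.
E[X | Y = 8] = (4/17) / (1/17) = 4.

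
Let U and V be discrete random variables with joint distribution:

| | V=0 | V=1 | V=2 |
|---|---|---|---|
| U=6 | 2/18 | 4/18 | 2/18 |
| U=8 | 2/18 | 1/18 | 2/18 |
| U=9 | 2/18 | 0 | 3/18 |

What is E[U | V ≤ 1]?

P(V ≤ 1) = 11/18.
Σ U·P over the event = 6·(2/18) + 6·(4/18) + 8·(2/18) + 8·(1/18) + 9·(2/18) = 13/3.
E[U | V ≤ 1] = (13/3) / (11/18) = 78/11.

78/11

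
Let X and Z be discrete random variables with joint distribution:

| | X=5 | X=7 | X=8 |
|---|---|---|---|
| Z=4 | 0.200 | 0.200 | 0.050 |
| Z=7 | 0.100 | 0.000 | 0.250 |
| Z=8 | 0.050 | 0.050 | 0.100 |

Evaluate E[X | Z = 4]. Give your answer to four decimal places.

6.2222

P(Z = 4) = 0.450.
Σ X·P over the event = 5·(0.200) + 7·(0.200) + 8·(0.050) = 2.800.
E[X | Z = 4] = (2.800) / (0.450) = 6.2222.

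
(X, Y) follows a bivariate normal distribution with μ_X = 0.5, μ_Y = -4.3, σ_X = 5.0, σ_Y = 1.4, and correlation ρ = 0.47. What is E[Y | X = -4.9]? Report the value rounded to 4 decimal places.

-5.0106

For a bivariate normal, E[Y | X=x] = μ_Y + ρ·(σ_Y/σ_X)·(x − μ_X).
E[Y | X=-4.9] = -4.3 + (0.47)·(1.4/5.0)·(-4.9 − (0.5)) = -4.3 + (0.1316)·(-5.4) = -5.0106.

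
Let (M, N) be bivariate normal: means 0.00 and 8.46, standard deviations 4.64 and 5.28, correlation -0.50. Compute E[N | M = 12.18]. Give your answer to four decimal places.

1.5300

E[N | M=x] = μ_N + ρ(σ_N/σ_M)(x − μ_M) for jointly normal variables.
E[N | M=12.18] = 8.46 + (-0.50)·(5.28/4.64)·(12.18 − (0.00)) = 8.46 + (-0.568966)·(12.18) = 1.5300.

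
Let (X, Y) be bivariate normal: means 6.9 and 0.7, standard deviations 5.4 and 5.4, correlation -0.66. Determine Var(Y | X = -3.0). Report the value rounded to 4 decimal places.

16.4579

For a bivariate normal, Var(Y | X=x) = σ_Y²(1 − ρ²).
Var(Y | X=-3.0) = (5.4)²·(1 − (-0.66)²) = 29.16·0.5644 = 16.4579.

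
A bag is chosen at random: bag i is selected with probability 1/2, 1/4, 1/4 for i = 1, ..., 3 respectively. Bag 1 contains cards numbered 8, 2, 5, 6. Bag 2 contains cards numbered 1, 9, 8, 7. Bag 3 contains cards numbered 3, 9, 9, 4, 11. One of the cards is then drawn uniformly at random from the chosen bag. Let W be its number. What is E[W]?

E[W | bag 1] = (8+2+5+6)/4 = 21/4.
E[W | bag 2] = (1+9+8+7)/4 = 25/4.
E[W | bag 3] = (3+9+9+4+11)/5 = 36/5.
By the law of total expectation,
E[W] = (1/2)·(21/4) + (1/4)·(25/4) + (1/4)·(36/5) = 479/80.

479/80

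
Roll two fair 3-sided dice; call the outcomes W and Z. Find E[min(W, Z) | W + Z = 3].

1

Outcomes with W + Z = 3: (1,2), (2,1), each with probability 1/9.
E[min(W, Z) | W + Z = 3] = (1 + 1) / 2 = 1.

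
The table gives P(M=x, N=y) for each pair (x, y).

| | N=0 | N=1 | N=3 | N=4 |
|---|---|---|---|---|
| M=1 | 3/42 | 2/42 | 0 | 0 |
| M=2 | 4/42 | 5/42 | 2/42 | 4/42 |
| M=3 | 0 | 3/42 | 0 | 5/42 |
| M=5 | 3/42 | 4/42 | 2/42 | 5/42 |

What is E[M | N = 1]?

P(N = 1) = 1/3.
Σ M·P over the event = 1·(2/42) + 2·(5/42) + 3·(3/42) + 5·(4/42) = 41/42.
E[M | N = 1] = (41/42) / (1/3) = 41/14.

41/14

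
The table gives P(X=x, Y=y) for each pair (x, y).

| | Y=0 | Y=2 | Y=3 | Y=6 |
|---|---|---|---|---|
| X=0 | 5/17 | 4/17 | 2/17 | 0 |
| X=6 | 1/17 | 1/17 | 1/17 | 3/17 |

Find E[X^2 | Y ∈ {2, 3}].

9

P(Y ∈ {2, 3}) = 8/17.
Σ X^2·P over the event = 0·(4/17) + 0·(2/17) + 36·(1/17) + 36·(1/17) = 72/17.
E[X^2 | Y ∈ {2, 3}] = (72/17) / (8/17) = 9.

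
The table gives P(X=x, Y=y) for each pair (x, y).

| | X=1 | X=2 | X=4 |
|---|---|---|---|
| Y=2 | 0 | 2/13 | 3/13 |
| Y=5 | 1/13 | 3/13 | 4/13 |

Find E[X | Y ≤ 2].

16/5

P(Y ≤ 2) = 5/13.
Σ X·P over the event = 2·(2/13) + 4·(3/13) = 16/13.
E[X | Y ≤ 2] = (16/13) / (5/13) = 16/5.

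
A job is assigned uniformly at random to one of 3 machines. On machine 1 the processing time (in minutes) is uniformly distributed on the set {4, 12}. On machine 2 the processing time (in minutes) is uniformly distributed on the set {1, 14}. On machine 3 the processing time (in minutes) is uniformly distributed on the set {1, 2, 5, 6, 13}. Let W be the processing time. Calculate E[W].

209/30

E[W | machine 1] = (4+12)/2 = 8.
E[W | machine 2] = (1+14)/2 = 15/2.
E[W | machine 3] = (1+2+5+6+13)/5 = 27/5.
E[W] = (1/3)·(8) + (1/3)·(15/2) + (1/3)·(27/5) = 209/30.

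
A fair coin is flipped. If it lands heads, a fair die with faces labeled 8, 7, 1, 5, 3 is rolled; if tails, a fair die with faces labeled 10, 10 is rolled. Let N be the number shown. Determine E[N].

37/5

E[N | heads] = (8+7+1+5+3)/5 = 24/5.
E[N | tails] = (10+10)/2 = 10.
By the law of total expectation,
E[N] = (1/2)·(24/5) + (1/2)·(10) = 37/5.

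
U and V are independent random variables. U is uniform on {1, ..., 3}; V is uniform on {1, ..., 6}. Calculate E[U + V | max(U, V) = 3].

24/5

Outcomes with max(U, V) = 3: (1,3), (2,3), (3,1), (3,2), (3,3), each with probability 1/18.
E[U + V | max(U, V) = 3] = (4 + 5 + 4 + 5 + 6) / 5 = 24/5.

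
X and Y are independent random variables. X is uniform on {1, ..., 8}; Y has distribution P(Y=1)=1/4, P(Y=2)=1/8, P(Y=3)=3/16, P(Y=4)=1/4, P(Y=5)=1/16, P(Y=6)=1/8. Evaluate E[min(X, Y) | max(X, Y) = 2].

P(max(X, Y) = 2) = 1/16.
Summing min(X,Y)·P(x,y) over outcomes with max(X, Y) = 2 gives 5/64.
E[min(X, Y) | max(X, Y) = 2] = (5/64) / (1/16) = 5/4.

5/4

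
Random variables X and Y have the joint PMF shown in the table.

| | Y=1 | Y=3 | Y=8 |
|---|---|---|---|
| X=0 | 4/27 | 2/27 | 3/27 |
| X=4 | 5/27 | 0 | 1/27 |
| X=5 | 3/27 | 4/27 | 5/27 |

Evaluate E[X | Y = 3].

P(Y = 3) = 2/9.
Σ X·P over the event = 0·(2/27) + 5·(4/27) = 20/27.
E[X | Y = 3] = (20/27) / (2/9) = 10/3.

10/3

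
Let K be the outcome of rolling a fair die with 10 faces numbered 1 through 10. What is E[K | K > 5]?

Given K > 5, K is equally likely to be any of {6, 7, 8, 9, 10}.
E[K | K > 5] = (6 + 7 + 8 + 9 + 10) / 5 = 8.

8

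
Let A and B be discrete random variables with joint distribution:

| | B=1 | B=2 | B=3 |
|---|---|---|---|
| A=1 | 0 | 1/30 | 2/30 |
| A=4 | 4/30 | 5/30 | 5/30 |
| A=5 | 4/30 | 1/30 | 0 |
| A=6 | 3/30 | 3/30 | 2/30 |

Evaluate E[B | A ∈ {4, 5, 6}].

50/27

P(A ∈ {4, 5, 6}) = 9/10.
Σ B·P over the event = 1·(4/30) + 2·(5/30) + 3·(5/30) + 1·(4/30) + 2·(1/30) + 1·(3/30) + 2·(3/30) + 3·(2/30) = 5/3.
E[B | A ∈ {4, 5, 6}] = (5/3) / (9/10) = 50/27.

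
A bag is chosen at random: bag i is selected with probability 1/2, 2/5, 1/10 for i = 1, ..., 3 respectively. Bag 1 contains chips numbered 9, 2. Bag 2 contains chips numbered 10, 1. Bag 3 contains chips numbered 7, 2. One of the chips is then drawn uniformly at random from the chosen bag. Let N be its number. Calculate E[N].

27/5

E[N | bag 1] = (9+2)/2 = 11/2.
E[N | bag 2] = (10+1)/2 = 11/2.
E[N | bag 3] = (7+2)/2 = 9/2.
E[N] = (1/2)·(11/2) + (2/5)·(11/2) + (1/10)·(9/2) = 27/5.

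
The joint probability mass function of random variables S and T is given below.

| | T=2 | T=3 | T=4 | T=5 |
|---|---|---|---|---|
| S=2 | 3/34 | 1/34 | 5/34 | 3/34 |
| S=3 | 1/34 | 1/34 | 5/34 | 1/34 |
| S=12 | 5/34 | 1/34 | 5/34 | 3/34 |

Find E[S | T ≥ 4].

65/11

P(T ≥ 4) = 11/17.
Summing S·P(S=x,T=y) over the conditioning event gives 65/17.
E[S | T ≥ 4] = (65/17) / (11/17) = 65/11.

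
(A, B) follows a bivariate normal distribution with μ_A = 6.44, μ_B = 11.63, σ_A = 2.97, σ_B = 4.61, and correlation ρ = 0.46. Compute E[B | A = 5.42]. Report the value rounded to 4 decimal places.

The regression of B on A has slope ρ·σ_B/σ_A and passes through (μ_A, μ_B).
E[B | A=5.42] = 11.63 + (0.46)·(4.61/2.97)·(5.42 − (6.44)) = 11.63 + (0.71401)·(-1.02) = 10.9017.

10.9017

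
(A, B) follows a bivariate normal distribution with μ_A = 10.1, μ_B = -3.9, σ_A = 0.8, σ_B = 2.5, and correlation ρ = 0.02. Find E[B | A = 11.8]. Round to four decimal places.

-3.7938

E[B | A=x] = μ_B + ρ(σ_B/σ_A)(x − μ_A) for jointly normal variables.
E[B | A=11.8] = -3.9 + (0.02)·(2.5/0.8)·(11.8 − (10.1)) = -3.9 + (0.0625)·(1.7) = -3.7938.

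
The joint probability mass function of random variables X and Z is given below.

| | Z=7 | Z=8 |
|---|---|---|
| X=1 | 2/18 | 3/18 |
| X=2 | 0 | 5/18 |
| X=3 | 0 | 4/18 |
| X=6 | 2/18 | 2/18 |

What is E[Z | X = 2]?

8

P(X = 2) = 5/18.
Σ Z·P over the event = 8·(5/18) = 20/9.
E[Z | X = 2] = (20/9) / (5/18) = 8.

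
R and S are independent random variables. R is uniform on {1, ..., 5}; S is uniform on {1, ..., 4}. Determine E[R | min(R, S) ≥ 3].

Outcomes with min(R, S) ≥ 3: (3,3), (3,4), (4,3), (4,4), (5,3), (5,4), each with probability 1/20.
E[R | min(R, S) ≥ 3] = (3 + 3 + 4 + 4 + 5 + 5) / 6 = 4.

4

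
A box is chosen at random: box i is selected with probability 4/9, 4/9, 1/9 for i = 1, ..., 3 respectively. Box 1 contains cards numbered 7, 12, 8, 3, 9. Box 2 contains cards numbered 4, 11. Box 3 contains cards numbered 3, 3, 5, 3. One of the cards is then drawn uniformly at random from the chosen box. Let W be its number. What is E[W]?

647/90

E[W | box 1] = (7+12+8+3+9)/5 = 39/5.
E[W | box 2] = (4+11)/2 = 15/2.
E[W | box 3] = (3+3+5+3)/4 = 7/2.
E[W] = (4/9)·(39/5) + (4/9)·(15/2) + (1/9)·(7/2) = 647/90.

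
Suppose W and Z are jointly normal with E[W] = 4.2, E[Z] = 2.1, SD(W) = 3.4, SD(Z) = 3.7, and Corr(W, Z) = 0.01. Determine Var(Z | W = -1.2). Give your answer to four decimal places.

13.6886

Var(Z | W=x) = (1 − ρ²)·σ_Z².
Var(Z | W=-1.2) = (3.7)²·(1 − (0.01)²) = 13.69·0.9999 = 13.6886.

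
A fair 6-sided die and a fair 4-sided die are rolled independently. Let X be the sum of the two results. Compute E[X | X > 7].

P(X > 7) = 1/4.
Σ over the event: 8·1/8 + 9·1/12 + 10·1/24 = 13/6.
E[X | X > 7] = (13/6) / (1/4) = 26/3.

26/3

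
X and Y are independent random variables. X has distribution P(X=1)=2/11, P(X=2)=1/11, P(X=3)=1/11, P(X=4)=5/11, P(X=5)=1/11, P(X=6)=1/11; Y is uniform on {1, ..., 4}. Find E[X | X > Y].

56/13

P(X > Y) = 13/22.
Summing X·P(x,y) over outcomes with X > Y gives 28/11.
E[X | X > Y] = (28/11) / (13/22) = 56/13.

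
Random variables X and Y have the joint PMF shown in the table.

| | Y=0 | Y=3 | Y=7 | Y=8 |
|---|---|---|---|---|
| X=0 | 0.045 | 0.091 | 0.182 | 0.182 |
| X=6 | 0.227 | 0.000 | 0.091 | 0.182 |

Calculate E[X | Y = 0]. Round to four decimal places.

5.0074

P(Y = 0) = 0.272.
Σ X·P over the event = 0·(0.045) + 6·(0.227) = 1.362.
E[X | Y = 0] = (1.362) / (0.272) = 5.0074.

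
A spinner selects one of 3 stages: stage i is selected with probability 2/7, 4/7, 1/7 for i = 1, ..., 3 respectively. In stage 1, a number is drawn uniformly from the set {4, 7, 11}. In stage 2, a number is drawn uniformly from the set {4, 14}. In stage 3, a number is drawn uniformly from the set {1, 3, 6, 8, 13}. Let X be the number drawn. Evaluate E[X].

853/105

E[X | stage 1] = (4+7+11)/3 = 22/3.
E[X | stage 2] = (4+14)/2 = 9.
E[X | stage 3] = (1+3+6+8+13)/5 = 31/5.
E[X] = (2/7)·(22/3) + (4/7)·(9) + (1/7)·(31/5) = 853/105.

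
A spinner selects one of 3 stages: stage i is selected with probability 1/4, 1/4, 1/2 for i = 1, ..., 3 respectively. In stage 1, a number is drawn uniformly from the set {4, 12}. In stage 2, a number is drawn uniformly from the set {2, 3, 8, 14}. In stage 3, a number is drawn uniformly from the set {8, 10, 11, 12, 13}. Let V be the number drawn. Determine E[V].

E[V | stage 1] = (4+12)/2 = 8.
E[V | stage 2] = (2+3+8+14)/4 = 27/4.
E[V | stage 3] = (8+10+11+12+13)/5 = 54/5.
By the law of total expectation,
E[V] = (1/4)·(8) + (1/4)·(27/4) + (1/2)·(54/5) = 727/80.

727/80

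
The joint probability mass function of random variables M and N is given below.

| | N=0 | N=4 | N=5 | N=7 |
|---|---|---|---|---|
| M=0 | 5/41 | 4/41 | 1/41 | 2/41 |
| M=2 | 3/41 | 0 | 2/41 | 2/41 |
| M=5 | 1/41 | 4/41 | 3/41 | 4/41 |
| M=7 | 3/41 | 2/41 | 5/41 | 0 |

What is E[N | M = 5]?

59/12

P(M = 5) = 12/41.
Σ N·P over the event = 0·(1/41) + 4·(4/41) + 5·(3/41) + 7·(4/41) = 59/41.
E[N | M = 5] = (59/41) / (12/41) = 59/12.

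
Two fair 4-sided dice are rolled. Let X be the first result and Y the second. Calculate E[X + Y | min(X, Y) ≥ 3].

7

Outcomes with min(X, Y) ≥ 3: (3,3), (3,4), (4,3), (4,4), each with probability 1/16.
E[X + Y | min(X, Y) ≥ 3] = (6 + 7 + 7 + 8) / 4 = 7.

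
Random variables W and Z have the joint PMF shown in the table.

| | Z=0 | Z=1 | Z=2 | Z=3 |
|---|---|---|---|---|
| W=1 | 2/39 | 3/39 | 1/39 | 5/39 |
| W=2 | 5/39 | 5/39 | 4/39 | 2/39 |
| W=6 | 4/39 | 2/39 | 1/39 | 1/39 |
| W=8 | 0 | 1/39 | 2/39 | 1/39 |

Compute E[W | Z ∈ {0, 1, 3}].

92/31

P(Z ∈ {0, 1, 3}) = 31/39.
Summing W·P(W=x,Z=y) over the conditioning event gives 92/39.
E[W | Z ∈ {0, 1, 3}] = (92/39) / (31/39) = 92/31.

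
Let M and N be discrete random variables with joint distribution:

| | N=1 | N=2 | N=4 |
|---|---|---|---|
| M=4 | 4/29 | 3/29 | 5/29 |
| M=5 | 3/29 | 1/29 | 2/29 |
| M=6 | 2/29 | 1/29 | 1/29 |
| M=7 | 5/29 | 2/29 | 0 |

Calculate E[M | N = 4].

P(N = 4) = 8/29.
Σ M·P over the event = 4·(5/29) + 5·(2/29) + 6·(1/29) = 36/29.
E[M | N = 4] = (36/29) / (8/29) = 9/2.

9/2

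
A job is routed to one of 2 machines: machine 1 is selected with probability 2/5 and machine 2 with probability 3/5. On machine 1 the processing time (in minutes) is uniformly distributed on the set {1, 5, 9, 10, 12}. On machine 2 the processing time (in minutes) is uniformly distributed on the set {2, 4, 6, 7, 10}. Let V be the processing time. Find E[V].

161/25

E[V | machine 1] = (1+5+9+10+12)/5 = 37/5.
E[V | machine 2] = (2+4+6+7+10)/5 = 29/5.
By the law of total expectation,
E[V] = (2/5)·(37/5) + (3/5)·(29/5) = 161/25.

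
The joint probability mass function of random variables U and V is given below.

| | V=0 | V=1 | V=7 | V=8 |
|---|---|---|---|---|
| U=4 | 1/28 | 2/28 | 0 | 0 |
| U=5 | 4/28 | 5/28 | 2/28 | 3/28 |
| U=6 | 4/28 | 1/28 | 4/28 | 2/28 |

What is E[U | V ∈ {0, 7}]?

P(V ∈ {0, 7}) = 15/28.
Σ U·P over the event = 4·(1/28) + 5·(4/28) + 5·(2/28) + 6·(4/28) + 6·(4/28) = 41/14.
E[U | V ∈ {0, 7}] = (41/14) / (15/28) = 82/15.

82/15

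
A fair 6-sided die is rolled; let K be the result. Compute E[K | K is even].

4

Given K is even, K is equally likely to be any of {2, 4, 6}.
E[K | K is even] = (2 + 4 + 6) / 3 = 4.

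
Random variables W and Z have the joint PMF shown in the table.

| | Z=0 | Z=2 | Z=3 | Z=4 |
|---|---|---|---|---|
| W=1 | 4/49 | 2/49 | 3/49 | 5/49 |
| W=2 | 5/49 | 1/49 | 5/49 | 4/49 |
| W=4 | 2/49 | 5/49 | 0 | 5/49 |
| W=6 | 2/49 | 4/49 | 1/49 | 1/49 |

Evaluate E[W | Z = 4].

P(Z = 4) = 15/49.
Σ W·P over the event = 1·(5/49) + 2·(4/49) + 4·(5/49) + 6·(1/49) = 39/49.
E[W | Z = 4] = (39/49) / (15/49) = 13/5.

13/5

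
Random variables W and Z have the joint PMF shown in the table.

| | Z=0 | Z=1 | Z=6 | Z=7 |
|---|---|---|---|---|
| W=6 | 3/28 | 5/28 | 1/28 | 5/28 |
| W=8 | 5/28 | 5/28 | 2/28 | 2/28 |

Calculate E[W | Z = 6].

22/3

P(Z = 6) = 3/28.
Σ W·P over the event = 6·(1/28) + 8·(2/28) = 11/14.
E[W | Z = 6] = (11/14) / (3/28) = 22/3.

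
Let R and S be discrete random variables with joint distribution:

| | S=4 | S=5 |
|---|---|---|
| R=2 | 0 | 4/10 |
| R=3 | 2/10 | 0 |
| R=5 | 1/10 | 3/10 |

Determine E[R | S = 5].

P(S = 5) = 7/10.
Σ R·P over the event = 2·(4/10) + 5·(3/10) = 23/10.
E[R | S = 5] = (23/10) / (7/10) = 23/7.

23/7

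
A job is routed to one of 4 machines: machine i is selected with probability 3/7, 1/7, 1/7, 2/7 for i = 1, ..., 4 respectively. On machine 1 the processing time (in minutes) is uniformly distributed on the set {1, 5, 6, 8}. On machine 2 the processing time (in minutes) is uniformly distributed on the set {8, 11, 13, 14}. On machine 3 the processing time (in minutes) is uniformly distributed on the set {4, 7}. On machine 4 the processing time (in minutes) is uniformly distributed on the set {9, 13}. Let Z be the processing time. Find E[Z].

E[Z | machine 1] = (1+5+6+8)/4 = 5.
E[Z | machine 2] = (8+11+13+14)/4 = 23/2.
E[Z | machine 3] = (4+7)/2 = 11/2.
E[Z | machine 4] = (9+13)/2 = 11.
E[Z] = (3/7)·(5) + (1/7)·(23/2) + (1/7)·(11/2) + (2/7)·(11) = 54/7.

54/7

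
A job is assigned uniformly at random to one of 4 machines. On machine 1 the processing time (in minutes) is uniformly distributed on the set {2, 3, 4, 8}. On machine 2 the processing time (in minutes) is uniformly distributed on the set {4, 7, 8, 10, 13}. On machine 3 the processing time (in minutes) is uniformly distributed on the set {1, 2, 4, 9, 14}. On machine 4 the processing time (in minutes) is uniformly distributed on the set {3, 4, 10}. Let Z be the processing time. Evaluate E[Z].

E[Z | machine 1] = (2+3+4+8)/4 = 17/4.
E[Z | machine 2] = (4+7+8+10+13)/5 = 42/5.
E[Z | machine 3] = (1+2+4+9+14)/5 = 6.
E[Z | machine 4] = (3+4+10)/3 = 17/3.
E[Z] = (1/4)·(17/4) + (1/4)·(42/5) + (1/4)·(6) + (1/4)·(17/3) = 1459/240.

1459/240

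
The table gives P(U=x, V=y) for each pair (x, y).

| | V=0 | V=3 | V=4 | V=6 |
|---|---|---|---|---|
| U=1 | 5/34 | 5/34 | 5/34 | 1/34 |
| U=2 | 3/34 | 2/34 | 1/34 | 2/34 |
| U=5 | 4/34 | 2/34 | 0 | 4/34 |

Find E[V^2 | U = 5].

81/5

P(U = 5) = 5/17.
Σ V^2·P over the event = 0·(4/34) + 9·(2/34) + 36·(4/34) = 81/17.
E[V^2 | U = 5] = (81/17) / (5/17) = 81/5.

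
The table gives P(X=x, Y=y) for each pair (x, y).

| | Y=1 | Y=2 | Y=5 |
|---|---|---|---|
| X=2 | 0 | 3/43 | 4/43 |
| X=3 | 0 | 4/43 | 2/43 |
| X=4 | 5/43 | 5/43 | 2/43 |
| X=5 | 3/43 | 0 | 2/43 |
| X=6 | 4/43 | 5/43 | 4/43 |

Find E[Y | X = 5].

P(X = 5) = 5/43.
Σ Y·P over the event = 1·(3/43) + 5·(2/43) = 13/43.
E[Y | X = 5] = (13/43) / (5/43) = 13/5.

13/5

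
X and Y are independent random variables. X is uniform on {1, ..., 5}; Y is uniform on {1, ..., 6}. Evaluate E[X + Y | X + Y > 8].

29/3

Outcomes with X + Y > 8: (3,6), (4,5), (4,6), (5,4), (5,5), (5,6), each with probability 1/30.
E[X + Y | X + Y > 8] = (9 + 9 + 10 + 9 + 10 + 11) / 6 = 29/3.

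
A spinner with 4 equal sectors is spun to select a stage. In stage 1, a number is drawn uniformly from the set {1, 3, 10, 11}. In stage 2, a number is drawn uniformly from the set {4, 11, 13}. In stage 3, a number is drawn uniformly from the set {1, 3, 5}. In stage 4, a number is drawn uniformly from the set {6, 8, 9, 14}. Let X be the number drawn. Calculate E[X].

E[X | stage 1] = (1+3+10+11)/4 = 25/4.
E[X | stage 2] = (4+11+13)/3 = 28/3.
E[X | stage 3] = (1+3+5)/3 = 3.
E[X | stage 4] = (6+8+9+14)/4 = 37/4.
E[X] = (1/4)·(25/4) + (1/4)·(28/3) + (1/4)·(3) + (1/4)·(37/4) = 167/24.

167/24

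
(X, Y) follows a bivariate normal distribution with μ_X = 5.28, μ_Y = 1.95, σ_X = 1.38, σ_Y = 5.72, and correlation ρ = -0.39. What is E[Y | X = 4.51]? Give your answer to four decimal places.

E[Y | X=x] = μ_Y + ρ(σ_Y/σ_X)(x − μ_X) for jointly normal variables.
E[Y | X=4.51] = 1.95 + (-0.39)·(5.72/1.38)·(4.51 − (5.28)) = 1.95 + (-1.6165)·(-0.77) = 3.1947.

3.1947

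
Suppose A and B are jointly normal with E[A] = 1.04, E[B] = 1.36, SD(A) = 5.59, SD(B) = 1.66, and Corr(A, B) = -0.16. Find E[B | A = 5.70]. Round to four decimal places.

E[B | A=x] = μ_B + ρ(σ_B/σ_A)(x − μ_A) for jointly normal variables.
E[B | A=5.70] = 1.36 + (-0.16)·(1.66/5.59)·(5.70 − (1.04)) = 1.36 + (-0.047513)·(4.66) = 1.1386.

1.1386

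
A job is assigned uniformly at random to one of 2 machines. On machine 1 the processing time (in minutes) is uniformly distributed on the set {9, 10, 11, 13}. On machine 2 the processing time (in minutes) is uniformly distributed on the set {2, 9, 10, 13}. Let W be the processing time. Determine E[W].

E[W | machine 1] = (9+10+11+13)/4 = 43/4.
E[W | machine 2] = (2+9+10+13)/4 = 17/2.
E[W] = (1/2)·(43/4) + (1/2)·(17/2) = 77/8.

77/8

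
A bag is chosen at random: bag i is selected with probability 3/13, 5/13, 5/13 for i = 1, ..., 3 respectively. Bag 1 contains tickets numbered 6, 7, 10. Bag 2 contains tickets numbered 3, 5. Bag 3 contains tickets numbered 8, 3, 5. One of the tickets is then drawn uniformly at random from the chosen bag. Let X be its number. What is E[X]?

E[X | bag 1] = (6+7+10)/3 = 23/3.
E[X | bag 2] = (3+5)/2 = 4.
E[X | bag 3] = (8+3+5)/3 = 16/3.
By the law of total expectation,
E[X] = (3/13)·(23/3) + (5/13)·(4) + (5/13)·(16/3) = 209/39.

209/39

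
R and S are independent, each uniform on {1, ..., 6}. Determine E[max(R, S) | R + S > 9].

35/6

P(R + S > 9) = 1/6.
Summing max(R,S)·P(x,y) over outcomes with R + S > 9 gives 35/36.
E[max(R, S) | R + S > 9] = (35/36) / (1/6) = 35/6.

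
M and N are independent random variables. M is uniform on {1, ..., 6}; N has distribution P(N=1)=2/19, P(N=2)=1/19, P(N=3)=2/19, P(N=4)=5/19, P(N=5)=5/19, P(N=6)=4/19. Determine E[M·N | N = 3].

P(N = 3) = 2/19.
Summing MN·P(x,y) over outcomes with N = 3 gives 21/19.
E[M·N | N = 3] = (21/19) / (2/19) = 21/2.

21/2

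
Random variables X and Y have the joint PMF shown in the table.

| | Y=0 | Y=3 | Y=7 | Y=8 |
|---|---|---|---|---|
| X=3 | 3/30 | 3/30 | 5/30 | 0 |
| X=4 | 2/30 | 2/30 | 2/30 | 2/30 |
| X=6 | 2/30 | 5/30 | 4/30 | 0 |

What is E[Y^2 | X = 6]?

241/11

P(X = 6) = 11/30.
Σ Y^2·P over the event = 0·(2/30) + 9·(5/30) + 49·(4/30) = 241/30.
E[Y^2 | X = 6] = (241/30) / (11/30) = 241/11.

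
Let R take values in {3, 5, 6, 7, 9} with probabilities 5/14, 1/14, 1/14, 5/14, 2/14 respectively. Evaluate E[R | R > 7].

P(R > 7) = 1/7.
Σ over the event: 9·1/7 = 9/7.
E[R | R > 7] = (9/7) / (1/7) = 9.

9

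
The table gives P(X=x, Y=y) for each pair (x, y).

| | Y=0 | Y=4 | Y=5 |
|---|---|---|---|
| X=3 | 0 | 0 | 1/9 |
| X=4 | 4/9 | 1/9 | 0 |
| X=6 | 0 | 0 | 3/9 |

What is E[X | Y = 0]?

4

P(Y = 0) = 4/9.
Summing X·P(X=x,Y=y) over the conditioning event gives 16/9.
E[X | Y = 0] = (16/9) / (4/9) = 4.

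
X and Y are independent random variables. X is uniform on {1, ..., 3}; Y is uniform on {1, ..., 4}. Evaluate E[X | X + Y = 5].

2

P(X + Y = 5) = 1/4.
Summing X·P(x,y) over outcomes with X + Y = 5 gives 1/2.
E[X | X + Y = 5] = (1/2) / (1/4) = 2.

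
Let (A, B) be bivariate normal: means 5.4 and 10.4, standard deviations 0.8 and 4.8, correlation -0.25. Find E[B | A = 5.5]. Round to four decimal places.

The regression of B on A has slope ρ·σ_B/σ_A and passes through (μ_A, μ_B).
E[B | A=5.5] = 10.4 + (-0.25)·(4.8/0.8)·(5.5 − (5.4)) = 10.4 + (-1.5)·(0.1) = 10.2500.

10.2500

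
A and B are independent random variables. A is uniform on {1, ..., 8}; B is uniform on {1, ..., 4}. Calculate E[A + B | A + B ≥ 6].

92/11

P(A + B ≥ 6) = 11/16.
Summing (A+B)·P(x,y) over outcomes with A + B ≥ 6 gives 23/4.
E[A + B | A + B ≥ 6] = (23/4) / (11/16) = 92/11.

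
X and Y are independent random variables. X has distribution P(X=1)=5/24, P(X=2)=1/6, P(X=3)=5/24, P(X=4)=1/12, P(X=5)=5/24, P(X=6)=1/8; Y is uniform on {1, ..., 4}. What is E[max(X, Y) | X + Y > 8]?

P(X + Y > 8) = 11/96.
Summing max(X,Y)·P(x,y) over outcomes with X + Y > 8 gives 61/96.
E[max(X, Y) | X + Y > 8] = (61/96) / (11/96) = 61/11.

61/11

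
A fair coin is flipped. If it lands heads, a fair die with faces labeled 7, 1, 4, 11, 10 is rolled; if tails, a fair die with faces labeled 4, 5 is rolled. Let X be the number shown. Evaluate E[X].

E[X | heads] = (7+1+4+11+10)/5 = 33/5.
E[X | tails] = (4+5)/2 = 9/2.
By the law of total expectation,
E[X] = (1/2)·(33/5) + (1/2)·(9/2) = 111/20.

111/20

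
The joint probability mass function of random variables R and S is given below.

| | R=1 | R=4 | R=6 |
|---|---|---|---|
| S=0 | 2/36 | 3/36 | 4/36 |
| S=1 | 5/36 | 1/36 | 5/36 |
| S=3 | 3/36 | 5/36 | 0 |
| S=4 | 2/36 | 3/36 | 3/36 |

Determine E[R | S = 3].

23/8

P(S = 3) = 2/9.
Summing R·P(R=x,S=y) over the conditioning event gives 23/36.
E[R | S = 3] = (23/36) / (2/9) = 23/8.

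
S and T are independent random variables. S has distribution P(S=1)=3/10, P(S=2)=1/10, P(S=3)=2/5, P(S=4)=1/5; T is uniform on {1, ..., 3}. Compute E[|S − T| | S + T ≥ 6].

3/4

P(S + T ≥ 6) = 4/15.
Summing |S−T|·P(x,y) over outcomes with S + T ≥ 6 gives 1/5.
E[|S − T| | S + T ≥ 6] = (1/5) / (4/15) = 3/4.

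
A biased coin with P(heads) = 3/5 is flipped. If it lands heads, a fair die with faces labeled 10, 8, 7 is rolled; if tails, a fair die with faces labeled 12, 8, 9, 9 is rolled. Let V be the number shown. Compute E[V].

44/5

E[V | heads] = (10+8+7)/3 = 25/3.
E[V | tails] = (12+8+9+9)/4 = 19/2.
E[V] = (3/5)·(25/3) + (2/5)·(19/2) = 44/5.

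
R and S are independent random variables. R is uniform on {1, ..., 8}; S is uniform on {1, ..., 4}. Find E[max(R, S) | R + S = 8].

11/2

Outcomes with R + S = 8: (4,4), (5,3), (6,2), (7,1), each with probability 1/32.
E[max(R, S) | R + S = 8] = (4 + 5 + 6 + 7) / 4 = 11/2.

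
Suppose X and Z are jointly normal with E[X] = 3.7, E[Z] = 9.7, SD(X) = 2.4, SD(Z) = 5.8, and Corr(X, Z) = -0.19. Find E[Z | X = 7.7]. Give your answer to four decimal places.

For a bivariate normal, E[Z | X=x] = μ_Z + ρ·(σ_Z/σ_X)·(x − μ_X).
E[Z | X=7.7] = 9.7 + (-0.19)·(5.8/2.4)·(7.7 − (3.7)) = 9.7 + (-0.45917)·(4) = 7.8633.

7.8633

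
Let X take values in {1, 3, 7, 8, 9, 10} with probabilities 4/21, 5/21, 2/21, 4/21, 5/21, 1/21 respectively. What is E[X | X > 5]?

P(X > 5) = 4/7.
Σ over the event: 7·2/21 + 8·4/21 + 9·5/21 + 10·1/21 = 101/21.
E[X | X > 5] = (101/21) / (4/7) = 101/12.

101/12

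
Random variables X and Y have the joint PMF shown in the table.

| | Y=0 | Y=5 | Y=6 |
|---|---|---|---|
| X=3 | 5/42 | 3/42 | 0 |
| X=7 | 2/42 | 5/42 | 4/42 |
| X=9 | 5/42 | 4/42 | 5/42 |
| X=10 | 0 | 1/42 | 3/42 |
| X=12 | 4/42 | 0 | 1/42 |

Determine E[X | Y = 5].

90/13

P(Y = 5) = 13/42.
Σ X·P over the event = 3·(3/42) + 7·(5/42) + 9·(4/42) + 10·(1/42) = 15/7.
E[X | Y = 5] = (15/7) / (13/42) = 90/13.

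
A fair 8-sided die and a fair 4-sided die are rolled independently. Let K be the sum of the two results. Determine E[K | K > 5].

P(K > 5) = 11/16.
Σ over the event: 6·1/8 + 7·1/8 + 8·1/8 + 9·1/8 + 10·3/32 + 11·1/16 + 12·1/32 = 23/4.
E[K | K > 5] = (23/4) / (11/16) = 92/11.

92/11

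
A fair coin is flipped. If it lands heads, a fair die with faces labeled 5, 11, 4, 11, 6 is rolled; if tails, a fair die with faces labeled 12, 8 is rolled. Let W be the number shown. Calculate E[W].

87/10

E[W | heads] = (5+11+4+11+6)/5 = 37/5.
E[W | tails] = (12+8)/2 = 10.
By the law of total expectation,
E[W] = (1/2)·(37/5) + (1/2)·(10) = 87/10.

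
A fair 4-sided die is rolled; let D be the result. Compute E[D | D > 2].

Given D > 2, D is equally likely to be any of {3, 4}.
E[D | D > 2] = (3 + 4) / 2 = 7/2.

7/2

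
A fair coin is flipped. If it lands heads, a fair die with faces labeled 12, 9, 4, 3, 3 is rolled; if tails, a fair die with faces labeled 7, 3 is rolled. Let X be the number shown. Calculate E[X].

E[X | heads] = (12+9+4+3+3)/5 = 31/5.
E[X | tails] = (7+3)/2 = 5.
By the law of total expectation,
E[X] = (1/2)·(31/5) + (1/2)·(5) = 28/5.

28/5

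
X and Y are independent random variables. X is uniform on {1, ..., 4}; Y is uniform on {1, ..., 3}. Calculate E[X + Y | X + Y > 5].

Outcomes with X + Y > 5: (3,3), (4,2), (4,3), each with probability 1/12.
E[X + Y | X + Y > 5] = (6 + 6 + 7) / 3 = 19/3.

19/3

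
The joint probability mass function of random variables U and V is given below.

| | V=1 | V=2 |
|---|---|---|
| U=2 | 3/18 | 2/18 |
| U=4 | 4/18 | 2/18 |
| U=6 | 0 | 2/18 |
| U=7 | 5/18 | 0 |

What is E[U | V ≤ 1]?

P(V ≤ 1) = 2/3.
Σ U·P over the event = 2·(3/18) + 4·(4/18) + 7·(5/18) = 19/6.
E[U | V ≤ 1] = (19/6) / (2/3) = 19/4.

19/4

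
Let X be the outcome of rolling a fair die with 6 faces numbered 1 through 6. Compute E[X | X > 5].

Given X > 5, X is equally likely to be any of {6}.
E[X | X > 5] = (6) / 1 = 6.

6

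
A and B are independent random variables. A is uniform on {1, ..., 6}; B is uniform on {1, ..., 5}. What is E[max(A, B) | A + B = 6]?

Outcomes with A + B = 6: (1,5), (2,4), (3,3), (4,2), (5,1), each with probability 1/30.
E[max(A, B) | A + B = 6] = (5 + 4 + 3 + 4 + 5) / 5 = 21/5.

21/5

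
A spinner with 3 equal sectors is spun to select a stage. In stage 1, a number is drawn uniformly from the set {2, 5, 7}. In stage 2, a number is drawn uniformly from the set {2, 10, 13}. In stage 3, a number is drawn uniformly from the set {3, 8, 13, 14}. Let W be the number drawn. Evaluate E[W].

15/2

E[W | stage 1] = (2+5+7)/3 = 14/3.
E[W | stage 2] = (2+10+13)/3 = 25/3.
E[W | stage 3] = (3+8+13+14)/4 = 19/2.
By the law of total expectation,
E[W] = (1/3)·(14/3) + (1/3)·(25/3) + (1/3)·(19/2) = 15/2.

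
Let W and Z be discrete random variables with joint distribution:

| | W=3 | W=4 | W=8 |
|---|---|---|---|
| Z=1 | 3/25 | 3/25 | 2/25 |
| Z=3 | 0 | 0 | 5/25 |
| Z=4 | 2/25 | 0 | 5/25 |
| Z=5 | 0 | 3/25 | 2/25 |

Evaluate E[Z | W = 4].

3

P(W = 4) = 6/25.
Σ Z·P over the event = 1·(3/25) + 5·(3/25) = 18/25.
E[Z | W = 4] = (18/25) / (6/25) = 3.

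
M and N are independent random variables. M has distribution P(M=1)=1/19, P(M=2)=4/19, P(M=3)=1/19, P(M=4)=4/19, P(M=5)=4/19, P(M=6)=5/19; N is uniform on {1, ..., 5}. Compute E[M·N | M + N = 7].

85/9

P(M + N = 7) = 18/95.
Summing MN·P(x,y) over outcomes with M + N = 7 gives 34/19.
E[M·N | M + N = 7] = (34/19) / (18/95) = 85/9.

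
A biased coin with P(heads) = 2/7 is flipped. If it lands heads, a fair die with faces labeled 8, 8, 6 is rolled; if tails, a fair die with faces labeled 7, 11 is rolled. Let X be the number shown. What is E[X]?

179/21

E[X | heads] = (8+8+6)/3 = 22/3.
E[X | tails] = (7+11)/2 = 9.
By the law of total expectation,
E[X] = (2/7)·(22/3) + (5/7)·(9) = 179/21.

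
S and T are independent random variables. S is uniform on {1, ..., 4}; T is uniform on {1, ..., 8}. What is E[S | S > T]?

10/3

Outcomes with S > T: (2,1), (3,1), (3,2), (4,1), (4,2), (4,3), each with probability 1/32.
E[S | S > T] = (2 + 3 + 3 + 4 + 4 + 4) / 6 = 10/3.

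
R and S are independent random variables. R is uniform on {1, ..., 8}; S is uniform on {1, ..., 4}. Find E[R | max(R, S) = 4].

Outcomes with max(R, S) = 4: (1,4), (2,4), (3,4), (4,1), (4,2), (4,3), (4,4), each with probability 1/32.
E[R | max(R, S) = 4] = (1 + 2 + 3 + 4 + 4 + 4 + 4) / 7 = 22/7.

22/7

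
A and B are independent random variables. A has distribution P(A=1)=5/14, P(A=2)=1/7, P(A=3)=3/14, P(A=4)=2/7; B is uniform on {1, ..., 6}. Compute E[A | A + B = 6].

17/7

P(A + B = 6) = 1/6.
Summing A·P(x,y) over outcomes with A + B = 6 gives 17/42.
E[A | A + B = 6] = (17/42) / (1/6) = 17/7.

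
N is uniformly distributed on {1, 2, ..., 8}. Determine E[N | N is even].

Given N is even, N is equally likely to be any of {2, 4, 6, 8}.
E[N | N is even] = (2 + 4 + 6 + 8) / 4 = 5.

5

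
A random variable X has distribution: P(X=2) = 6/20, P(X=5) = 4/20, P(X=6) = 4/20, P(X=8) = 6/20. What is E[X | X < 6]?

P(X < 6) = 1/2.
Σ over the event: 2·3/10 + 5·1/5 = 8/5.
E[X | X < 6] = (8/5) / (1/2) = 16/5.

16/5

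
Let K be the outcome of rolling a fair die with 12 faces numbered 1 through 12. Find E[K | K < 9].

Given K < 9, K is equally likely to be any of {1, 2, 3, 4, 5, 6, 7, 8}.
E[K | K < 9] = (1 + 2 + 3 + 4 + 5 + 6 + 7 + 8) / 8 = 9/2.

9/2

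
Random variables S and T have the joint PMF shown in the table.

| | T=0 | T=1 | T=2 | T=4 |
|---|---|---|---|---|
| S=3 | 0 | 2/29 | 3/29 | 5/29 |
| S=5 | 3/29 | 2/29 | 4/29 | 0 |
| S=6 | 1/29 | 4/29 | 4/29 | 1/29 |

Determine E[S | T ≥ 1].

114/25

P(T ≥ 1) = 25/29.
Σ S·P over the event = 3·(2/29) + 3·(3/29) + 3·(5/29) + 5·(2/29) + 5·(4/29) + 6·(4/29) + 6·(4/29) + 6·(1/29) = 114/29.
E[S | T ≥ 1] = (114/29) / (25/29) = 114/25.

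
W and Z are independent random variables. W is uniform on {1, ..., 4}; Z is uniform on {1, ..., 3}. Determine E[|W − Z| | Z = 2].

1

Outcomes with Z = 2: (1,2), (2,2), (3,2), (4,2), each with probability 1/12.
E[|W − Z| | Z = 2] = (1 + 0 + 1 + 2) / 4 = 1.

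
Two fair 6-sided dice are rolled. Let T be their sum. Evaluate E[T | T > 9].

P(T > 9) = 1/6.
Σ over the event: 10·1/12 + 11·1/18 + 12·1/36 = 16/9.
E[T | T > 9] = (16/9) / (1/6) = 32/3.

32/3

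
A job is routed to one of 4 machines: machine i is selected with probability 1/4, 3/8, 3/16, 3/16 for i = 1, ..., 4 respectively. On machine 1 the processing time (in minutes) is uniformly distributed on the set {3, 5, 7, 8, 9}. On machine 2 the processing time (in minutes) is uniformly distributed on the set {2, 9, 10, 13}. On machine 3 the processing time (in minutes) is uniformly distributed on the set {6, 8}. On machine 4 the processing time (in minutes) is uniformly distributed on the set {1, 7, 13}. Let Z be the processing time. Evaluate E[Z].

E[Z | machine 1] = (3+5+7+8+9)/5 = 32/5.
E[Z | machine 2] = (2+9+10+13)/4 = 17/2.
E[Z | machine 3] = (6+8)/2 = 7.
E[Z | machine 4] = (1+7+13)/3 = 7.
By the law of total expectation,
E[Z] = (1/4)·(32/5) + (3/8)·(17/2) + (3/16)·(7) + (3/16)·(7) = 593/80.

593/80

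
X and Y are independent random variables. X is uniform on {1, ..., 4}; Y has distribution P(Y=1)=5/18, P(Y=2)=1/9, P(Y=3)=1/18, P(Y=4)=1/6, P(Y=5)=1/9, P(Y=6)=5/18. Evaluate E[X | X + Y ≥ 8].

P(X + Y ≥ 8) = 11/36.
Summing X·P(x,y) over outcomes with X + Y ≥ 8 gives 71/72.
E[X | X + Y ≥ 8] = (71/72) / (11/36) = 71/22.

71/22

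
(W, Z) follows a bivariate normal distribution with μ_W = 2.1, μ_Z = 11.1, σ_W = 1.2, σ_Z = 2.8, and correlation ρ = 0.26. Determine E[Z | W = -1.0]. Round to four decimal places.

9.2193

The regression of Z on W has slope ρ·σ_Z/σ_W and passes through (μ_W, μ_Z).
E[Z | W=-1.0] = 11.1 + (0.26)·(2.8/1.2)·(-1.0 − (2.1)) = 11.1 + (0.60667)·(-3.1) = 9.2193.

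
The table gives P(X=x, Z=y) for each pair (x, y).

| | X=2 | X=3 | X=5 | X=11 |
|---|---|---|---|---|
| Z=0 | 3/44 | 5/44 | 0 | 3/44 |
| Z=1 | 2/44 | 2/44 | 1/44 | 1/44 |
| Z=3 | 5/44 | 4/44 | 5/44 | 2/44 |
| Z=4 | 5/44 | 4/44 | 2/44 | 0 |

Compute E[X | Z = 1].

13/3

P(Z = 1) = 3/22.
Σ X·P over the event = 2·(2/44) + 3·(2/44) + 5·(1/44) + 11·(1/44) = 13/22.
E[X | Z = 1] = (13/22) / (3/22) = 13/3.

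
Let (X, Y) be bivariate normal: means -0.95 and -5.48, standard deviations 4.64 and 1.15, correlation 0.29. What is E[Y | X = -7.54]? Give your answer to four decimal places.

-5.9537

The regression of Y on X has slope ρ·σ_Y/σ_X and passes through (μ_X, μ_Y).
E[Y | X=-7.54] = -5.48 + (0.29)·(1.15/4.64)·(-7.54 − (-0.95)) = -5.48 + (0.071875)·(-6.59) = -5.9537.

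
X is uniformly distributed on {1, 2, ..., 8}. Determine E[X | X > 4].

13/2

Given X > 4, X is equally likely to be any of {5, 6, 7, 8}.
E[X | X > 4] = (5 + 6 + 7 + 8) / 4 = 13/2.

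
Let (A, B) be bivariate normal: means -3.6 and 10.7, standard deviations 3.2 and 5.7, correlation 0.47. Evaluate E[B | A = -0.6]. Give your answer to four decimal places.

For a bivariate normal, E[B | A=x] = μ_B + ρ·(σ_B/σ_A)·(x − μ_A).
E[B | A=-0.6] = 10.7 + (0.47)·(5.7/3.2)·(-0.6 − (-3.6)) = 10.7 + (0.83719)·(3) = 13.2116.

13.2116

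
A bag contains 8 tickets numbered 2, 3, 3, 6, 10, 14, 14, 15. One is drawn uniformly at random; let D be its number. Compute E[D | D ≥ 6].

P(D ≥ 6) = 5/8.
Σ over the event: 6·1/8 + 10·1/8 + 14·1/4 + 15·1/8 = 59/8.
E[D | D ≥ 6] = (59/8) / (5/8) = 59/5.

59/5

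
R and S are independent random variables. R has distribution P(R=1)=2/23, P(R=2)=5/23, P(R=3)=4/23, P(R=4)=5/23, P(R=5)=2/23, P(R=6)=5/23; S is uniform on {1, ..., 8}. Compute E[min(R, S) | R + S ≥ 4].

P(R + S ≥ 4) = 175/184.
Summing min(R,S)·P(x,y) over outcomes with R + S ≥ 4 gives 521/184.
E[min(R, S) | R + S ≥ 4] = (521/184) / (175/184) = 521/175.

521/175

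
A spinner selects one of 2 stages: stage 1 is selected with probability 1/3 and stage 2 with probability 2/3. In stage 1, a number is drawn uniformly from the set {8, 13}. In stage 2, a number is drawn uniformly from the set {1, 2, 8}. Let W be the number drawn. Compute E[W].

E[W | stage 1] = (8+13)/2 = 21/2.
E[W | stage 2] = (1+2+8)/3 = 11/3.
E[W] = (1/3)·(21/2) + (2/3)·(11/3) = 107/18.

107/18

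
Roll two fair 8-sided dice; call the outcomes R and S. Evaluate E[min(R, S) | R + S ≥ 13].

P(R + S ≥ 13) = 5/32.
Summing min(R,S)·P(x,y) over outcomes with R + S ≥ 13 gives 63/64.
E[min(R, S) | R + S ≥ 13] = (63/64) / (5/32) = 63/10.

63/10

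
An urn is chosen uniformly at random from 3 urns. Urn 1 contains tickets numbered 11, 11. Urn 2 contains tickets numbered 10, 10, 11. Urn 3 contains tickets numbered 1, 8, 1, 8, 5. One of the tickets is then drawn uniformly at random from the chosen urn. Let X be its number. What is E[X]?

389/45

E[X | urn 1] = (11+11)/2 = 11.
E[X | urn 2] = (10+10+11)/3 = 31/3.
E[X | urn 3] = (1+8+1+8+5)/5 = 23/5.
By the law of total expectation,
E[X] = (1/3)·(11) + (1/3)·(31/3) + (1/3)·(23/5) = 389/45.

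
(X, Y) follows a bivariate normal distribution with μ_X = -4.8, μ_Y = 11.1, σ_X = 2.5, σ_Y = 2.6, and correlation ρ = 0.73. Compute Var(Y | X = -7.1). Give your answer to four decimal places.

3.1576

For a bivariate normal, Var(Y | X=x) = σ_Y²(1 − ρ²).
Var(Y | X=-7.1) = (2.6)²·(1 − (0.73)²) = 6.76·0.4671 = 3.1576.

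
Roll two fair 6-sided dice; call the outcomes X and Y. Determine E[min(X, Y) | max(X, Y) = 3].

9/5

Outcomes with max(X, Y) = 3: (1,3), (2,3), (3,1), (3,2), (3,3), each with probability 1/36.
E[min(X, Y) | max(X, Y) = 3] = (1 + 2 + 1 + 2 + 3) / 5 = 9/5.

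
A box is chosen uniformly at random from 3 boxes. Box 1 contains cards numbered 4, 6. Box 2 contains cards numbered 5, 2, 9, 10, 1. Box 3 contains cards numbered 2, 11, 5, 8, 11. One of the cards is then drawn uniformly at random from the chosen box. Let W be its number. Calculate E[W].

E[W | box 1] = (4+6)/2 = 5.
E[W | box 2] = (5+2+9+10+1)/5 = 27/5.
E[W | box 3] = (2+11+5+8+11)/5 = 37/5.
E[W] = (1/3)·(5) + (1/3)·(27/5) + (1/3)·(37/5) = 89/15.

89/15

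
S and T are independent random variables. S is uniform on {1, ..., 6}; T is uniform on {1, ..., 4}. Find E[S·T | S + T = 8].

43/3

Outcomes with S + T = 8: (4,4), (5,3), (6,2), each with probability 1/24.
E[S·T | S + T = 8] = (16 + 15 + 12) / 3 = 43/3.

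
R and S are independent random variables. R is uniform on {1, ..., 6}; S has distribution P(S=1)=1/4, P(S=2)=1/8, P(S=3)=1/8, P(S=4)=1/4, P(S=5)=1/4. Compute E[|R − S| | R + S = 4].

3/2

P(R + S = 4) = 1/12.
Summing |R−S|·P(x,y) over outcomes with R + S = 4 gives 1/8.
E[|R − S| | R + S = 4] = (1/8) / (1/12) = 3/2.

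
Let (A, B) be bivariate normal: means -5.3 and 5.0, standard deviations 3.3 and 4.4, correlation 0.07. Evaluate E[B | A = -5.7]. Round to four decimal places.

For a bivariate normal, E[B | A=x] = μ_B + ρ·(σ_B/σ_A)·(x − μ_A).
E[B | A=-5.7] = 5.0 + (0.07)·(4.4/3.3)·(-5.7 − (-5.3)) = 5.0 + (0.093333)·(-0.4) = 4.9627.

4.9627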